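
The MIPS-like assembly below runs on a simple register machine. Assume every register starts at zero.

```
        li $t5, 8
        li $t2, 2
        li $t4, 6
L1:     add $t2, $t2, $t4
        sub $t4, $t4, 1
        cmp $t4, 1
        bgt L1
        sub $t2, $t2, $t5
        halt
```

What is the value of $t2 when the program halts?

$t5=8
$t2=2
$t4=6
$t2=2+6=8
$t4=6-1=5
cmp $t4, 1  (cmp 5,1)
bgt L1: taken
$t2=8+5=13
$t4=5-1=4
cmp $t4, 1  (cmp 4,1)
bgt L1: taken
$t2=13+4=17
$t4=4-1=3
cmp $t4, 1  (cmp 3,1)
bgt L1: taken
$t2=17+3=20
$t4=3-1=2
cmp $t4, 1  (cmp 2,1)
bgt L1: taken
$t2=20+2=22
$t4=2-1=1
cmp $t4, 1  (cmp 1,1)
bgt L1: not taken
$t2=22-8=14
halt.

14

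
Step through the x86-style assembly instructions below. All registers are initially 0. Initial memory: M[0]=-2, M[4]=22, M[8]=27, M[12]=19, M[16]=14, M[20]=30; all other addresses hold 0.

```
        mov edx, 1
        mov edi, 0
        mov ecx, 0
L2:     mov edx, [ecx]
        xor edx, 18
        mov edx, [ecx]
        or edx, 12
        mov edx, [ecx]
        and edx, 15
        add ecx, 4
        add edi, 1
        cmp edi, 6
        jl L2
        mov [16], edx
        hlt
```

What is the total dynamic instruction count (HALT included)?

after mov edx, 1: edx=1
after mov edi, 0: edi=0
after mov ecx, 0: ecx=0
after mov edx, [ecx]: edx=M[0]=-2
after xor edx, 18: edx=(-2)^18=-20
after mov edx, [ecx]: edx=M[0]=-2
after or edx, 12: edx=(-2)|12=-2
after mov edx, [ecx]: edx=M[0]=-2
after and edx, 15: edx=(-2)&15=14
after add ecx, 4: ecx=0+4=4
after add edi, 1: edi=0+1=1
cmp edi, 6  (cmp 1,6)
jl L2: taken
after mov edx, [ecx]: edx=M[4]=22
after xor edx, 18: edx=22^18=4
after mov edx, [ecx]: edx=M[4]=22
after or edx, 12: edx=22|12=30
after mov edx, [ecx]: edx=M[4]=22
after and edx, 15: edx=22&15=6
after add ecx, 4: ecx=4+4=8
after add edi, 1: edi=1+1=2
cmp edi, 6  (cmp 2,6)
jl L2: taken
after mov edx, [ecx]: edx=M[8]=27
after xor edx, 18: edx=27^18=9
after mov edx, [ecx]: edx=M[8]=27
after or edx, 12: edx=27|12=31
after mov edx, [ecx]: edx=M[8]=27
after and edx, 15: edx=27&15=11
after add ecx, 4: ecx=8+4=12
after add edi, 1: edi=2+1=3
cmp edi, 6  (cmp 3,6)
jl L2: taken
after mov edx, [ecx]: edx=M[12]=19
after xor edx, 18: edx=19^18=1
after mov edx, [ecx]: edx=M[12]=19
after or edx, 12: edx=19|12=31
after mov edx, [ecx]: edx=M[12]=19
after and edx, 15: edx=19&15=3
after add ecx, 4: ecx=12+4=16
after add edi, 1: edi=3+1=4
cmp edi, 6  (cmp 4,6)
jl L2: taken
after mov edx, [ecx]: edx=M[16]=14
after xor edx, 18: edx=14^18=28
after mov edx, [ecx]: edx=M[16]=14
after or edx, 12: edx=14|12=14
after mov edx, [ecx]: edx=M[16]=14
after and edx, 15: edx=14&15=14
after add ecx, 4: ecx=16+4=20
after add edi, 1: edi=4+1=5
cmp edi, 6  (cmp 5,6)
jl L2: taken
after mov edx, [ecx]: edx=M[20]=30
after xor edx, 18: edx=30^18=12
after mov edx, [ecx]: edx=M[20]=30
after or edx, 12: edx=30|12=30
after mov edx, [ecx]: edx=M[20]=30
after and edx, 15: edx=30&15=14
after add ecx, 4: ecx=20+4=24
after add edi, 1: edi=5+1=6
cmp edi, 6  (cmp 6,6)
jl L2: not taken
mov [16], edx → M[16]=14
halt.
Total executed instructions: 65.

65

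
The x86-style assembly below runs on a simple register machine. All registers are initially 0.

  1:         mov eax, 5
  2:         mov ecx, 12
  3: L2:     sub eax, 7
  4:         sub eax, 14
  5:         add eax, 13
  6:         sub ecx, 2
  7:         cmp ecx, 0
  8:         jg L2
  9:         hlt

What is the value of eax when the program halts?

-43

after mov eax, 5: eax=5
after mov ecx, 12: ecx=12
after sub eax, 7: eax=5-7=-2
after sub eax, 14: eax=(-2)-14=-16
after add eax, 13: eax=(-16)+13=-3
after sub ecx, 2: ecx=12-2=10
cmp ecx, 0  (cmp 10,0)
jg L2: taken
after sub eax, 7: eax=(-3)-7=-10
after sub eax, 14: eax=(-10)-14=-24
after add eax, 13: eax=(-24)+13=-11
after sub ecx, 2: ecx=10-2=8
cmp ecx, 0  (cmp 8,0)
jg L2: taken
after sub eax, 7: eax=(-11)-7=-18
after sub eax, 14: eax=(-18)-14=-32
after add eax, 13: eax=(-32)+13=-19
after sub ecx, 2: ecx=8-2=6
cmp ecx, 0  (cmp 6,0)
jg L2: taken
after sub eax, 7: eax=(-19)-7=-26
after sub eax, 14: eax=(-26)-14=-40
after add eax, 13: eax=(-40)+13=-27
after sub ecx, 2: ecx=6-2=4
cmp ecx, 0  (cmp 4,0)
jg L2: taken
after sub eax, 7: eax=(-27)-7=-34
after sub eax, 14: eax=(-34)-14=-48
after add eax, 13: eax=(-48)+13=-35
after sub ecx, 2: ecx=4-2=2
cmp ecx, 0  (cmp 2,0)
jg L2: taken
after sub eax, 7: eax=(-35)-7=-42
after sub eax, 14: eax=(-42)-14=-56
after add eax, 13: eax=(-56)+13=-43
after sub ecx, 2: ecx=2-2=0
cmp ecx, 0  (cmp 0,0)
jg L2: not taken
halt.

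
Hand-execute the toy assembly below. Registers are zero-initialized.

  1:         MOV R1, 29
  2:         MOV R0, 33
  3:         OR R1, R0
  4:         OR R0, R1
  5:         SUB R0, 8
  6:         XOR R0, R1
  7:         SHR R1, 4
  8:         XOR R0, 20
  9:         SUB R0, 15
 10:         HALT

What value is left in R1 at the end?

R1=29
R0=33
R1=29|33=61
R0=33|61=61
R0=61-8=53
R0=53^61=8
R1=61>>4=3
R0=8^20=28
R0=28-15=13
halt.

3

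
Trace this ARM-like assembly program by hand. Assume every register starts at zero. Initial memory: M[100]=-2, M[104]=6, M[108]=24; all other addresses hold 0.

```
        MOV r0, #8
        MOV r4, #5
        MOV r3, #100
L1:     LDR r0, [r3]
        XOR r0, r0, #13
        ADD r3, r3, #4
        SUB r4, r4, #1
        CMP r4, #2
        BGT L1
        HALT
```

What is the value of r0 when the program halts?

MOV r0, #8 → r0=8
MOV r4, #5 → r4=5
MOV r3, #100 → r3=100
LDR r0, [r3] → r0=M[100]=-2
XOR r0, r0, #13 → r0=(-2)^13=-13
ADD r3, r3, #4 → r3=100+4=104
SUB r4, r4, #1 → r4=5-1=4
CMP r4, #2  (cmp 4,2)
BGT L1: taken
LDR r0, [r3] → r0=M[104]=6
XOR r0, r0, #13 → r0=6^13=11
ADD r3, r3, #4 → r3=104+4=108
SUB r4, r4, #1 → r4=4-1=3
CMP r4, #2  (cmp 3,2)
BGT L1: taken
LDR r0, [r3] → r0=M[108]=24
XOR r0, r0, #13 → r0=24^13=21
ADD r3, r3, #4 → r3=108+4=112
SUB r4, r4, #1 → r4=3-1=2
CMP r4, #2  (cmp 2,2)
BGT L1: not taken
halt.

21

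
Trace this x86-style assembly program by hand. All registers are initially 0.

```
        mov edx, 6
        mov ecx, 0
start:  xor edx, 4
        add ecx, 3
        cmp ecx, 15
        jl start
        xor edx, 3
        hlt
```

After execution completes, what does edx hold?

1

after mov edx, 6: edx=6
after mov ecx, 0: ecx=0
after xor edx, 4: edx=6^4=2
after add ecx, 3: ecx=0+3=3
cmp ecx, 15  (cmp 3,15)
jl start: taken
after xor edx, 4: edx=2^4=6
after add ecx, 3: ecx=3+3=6
cmp ecx, 15  (cmp 6,15)
jl start: taken
after xor edx, 4: edx=6^4=2
after add ecx, 3: ecx=6+3=9
cmp ecx, 15  (cmp 9,15)
jl start: taken
after xor edx, 4: edx=2^4=6
after add ecx, 3: ecx=9+3=12
cmp ecx, 15  (cmp 12,15)
jl start: taken
after xor edx, 4: edx=6^4=2
after add ecx, 3: ecx=12+3=15
cmp ecx, 15  (cmp 15,15)
jl start: not taken
after xor edx, 3: edx=2^3=1
halt.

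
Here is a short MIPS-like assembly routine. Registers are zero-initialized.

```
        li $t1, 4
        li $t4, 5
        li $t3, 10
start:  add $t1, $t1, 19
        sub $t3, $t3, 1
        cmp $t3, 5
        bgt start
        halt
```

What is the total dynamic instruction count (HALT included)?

li $t1, 4 → $t1=4
li $t4, 5 → $t4=5
li $t3, 10 → $t3=10
add $t1, $t1, 19 → $t1=4+19=23
sub $t3, $t3, 1 → $t3=10-1=9
cmp $t3, 5  (cmp 9,5)
bgt start: taken
add $t1, $t1, 19 → $t1=23+19=42
sub $t3, $t3, 1 → $t3=9-1=8
cmp $t3, 5  (cmp 8,5)
bgt start: taken
add $t1, $t1, 19 → $t1=42+19=61
sub $t3, $t3, 1 → $t3=8-1=7
cmp $t3, 5  (cmp 7,5)
bgt start: taken
add $t1, $t1, 19 → $t1=61+19=80
sub $t3, $t3, 1 → $t3=7-1=6
cmp $t3, 5  (cmp 6,5)
bgt start: taken
add $t1, $t1, 19 → $t1=80+19=99
sub $t3, $t3, 1 → $t3=6-1=5
cmp $t3, 5  (cmp 5,5)
bgt start: not taken
halt.
Total executed instructions: 24.

24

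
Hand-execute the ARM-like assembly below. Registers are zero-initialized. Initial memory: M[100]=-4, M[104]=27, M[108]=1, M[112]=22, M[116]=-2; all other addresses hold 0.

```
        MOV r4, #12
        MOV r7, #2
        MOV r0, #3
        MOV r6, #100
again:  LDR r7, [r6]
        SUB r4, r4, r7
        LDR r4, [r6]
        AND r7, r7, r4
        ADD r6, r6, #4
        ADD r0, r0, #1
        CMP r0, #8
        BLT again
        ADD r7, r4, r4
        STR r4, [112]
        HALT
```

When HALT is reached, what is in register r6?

after MOV r4, #12: r4=12
after MOV r7, #2: r7=2
after MOV r0, #3: r0=3
after MOV r6, #100: r6=100
after LDR r7, [r6]: r7=M[100]=-4
after SUB r4, r4, r7: r4=12-(-4)=16
after LDR r4, [r6]: r4=M[100]=-4
after AND r7, r7, r4: r7=(-4)&(-4)=-4
after ADD r6, r6, #4: r6=100+4=104
after ADD r0, r0, #1: r0=3+1=4
CMP r0, #8  (cmp 4,8)
BLT again: taken
after LDR r7, [r6]: r7=M[104]=27
after SUB r4, r4, r7: r4=(-4)-27=-31
after LDR r4, [r6]: r4=M[104]=27
after AND r7, r7, r4: r7=27&27=27
after ADD r6, r6, #4: r6=104+4=108
after ADD r0, r0, #1: r0=4+1=5
CMP r0, #8  (cmp 5,8)
BLT again: taken
after LDR r7, [r6]: r7=M[108]=1
after SUB r4, r4, r7: r4=27-1=26
after LDR r4, [r6]: r4=M[108]=1
after AND r7, r7, r4: r7=1&1=1
after ADD r6, r6, #4: r6=108+4=112
after ADD r0, r0, #1: r0=5+1=6
CMP r0, #8  (cmp 6,8)
BLT again: taken
after LDR r7, [r6]: r7=M[112]=22
after SUB r4, r4, r7: r4=1-22=-21
after LDR r4, [r6]: r4=M[112]=22
after AND r7, r7, r4: r7=22&22=22
after ADD r6, r6, #4: r6=112+4=116
after ADD r0, r0, #1: r0=6+1=7
CMP r0, #8  (cmp 7,8)
BLT again: taken
after LDR r7, [r6]: r7=M[116]=-2
after SUB r4, r4, r7: r4=22-(-2)=24
after LDR r4, [r6]: r4=M[116]=-2
after AND r7, r7, r4: r7=(-2)&(-2)=-2
after ADD r6, r6, #4: r6=116+4=120
after ADD r0, r0, #1: r0=7+1=8
CMP r0, #8  (cmp 8,8)
BLT again: not taken
after ADD r7, r4, r4: r7=(-2)+(-2)=-4
STR r4, [112] → M[112]=-2
halt.

120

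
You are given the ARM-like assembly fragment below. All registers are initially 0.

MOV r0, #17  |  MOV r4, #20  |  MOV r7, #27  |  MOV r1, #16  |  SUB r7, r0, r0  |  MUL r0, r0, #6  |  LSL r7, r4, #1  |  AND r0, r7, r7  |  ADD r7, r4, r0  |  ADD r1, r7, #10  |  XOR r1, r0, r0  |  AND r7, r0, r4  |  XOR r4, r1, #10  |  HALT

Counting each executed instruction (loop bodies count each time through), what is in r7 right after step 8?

40

MOV r0, #17 → r0=17
MOV r4, #20 → r4=20
MOV r7, #27 → r7=27
MOV r1, #16 → r1=16
SUB r7, r0, r0 → r7=17-17=0
MUL r0, r0, #6 → r0=17*6=102
LSL r7, r4, #1 → r7=20<<1=40
AND r0, r7, r7 → r0=40&40=40
After step 8: r7 = 40.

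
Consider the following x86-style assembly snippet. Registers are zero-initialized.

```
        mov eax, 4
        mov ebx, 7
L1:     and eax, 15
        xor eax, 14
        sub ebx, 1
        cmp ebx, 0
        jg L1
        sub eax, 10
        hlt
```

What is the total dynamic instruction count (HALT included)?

mov eax, 4 → eax=4
mov ebx, 7 → ebx=7
and eax, 15 → eax=4&15=4
xor eax, 14 → eax=4^14=10
sub ebx, 1 → ebx=7-1=6
cmp ebx, 0  (cmp 6,0)
jg L1: taken
and eax, 15 → eax=10&15=10
xor eax, 14 → eax=10^14=4
sub ebx, 1 → ebx=6-1=5
cmp ebx, 0  (cmp 5,0)
jg L1: taken
and eax, 15 → eax=4&15=4
xor eax, 14 → eax=4^14=10
sub ebx, 1 → ebx=5-1=4
cmp ebx, 0  (cmp 4,0)
jg L1: taken
and eax, 15 → eax=10&15=10
xor eax, 14 → eax=10^14=4
sub ebx, 1 → ebx=4-1=3
cmp ebx, 0  (cmp 3,0)
jg L1: taken
and eax, 15 → eax=4&15=4
xor eax, 14 → eax=4^14=10
sub ebx, 1 → ebx=3-1=2
cmp ebx, 0  (cmp 2,0)
jg L1: taken
and eax, 15 → eax=10&15=10
xor eax, 14 → eax=10^14=4
sub ebx, 1 → ebx=2-1=1
cmp ebx, 0  (cmp 1,0)
jg L1: taken
and eax, 15 → eax=4&15=4
xor eax, 14 → eax=4^14=10
sub ebx, 1 → ebx=1-1=0
cmp ebx, 0  (cmp 0,0)
jg L1: not taken
sub eax, 10 → eax=10-10=0
halt.
Total executed instructions: 39.

39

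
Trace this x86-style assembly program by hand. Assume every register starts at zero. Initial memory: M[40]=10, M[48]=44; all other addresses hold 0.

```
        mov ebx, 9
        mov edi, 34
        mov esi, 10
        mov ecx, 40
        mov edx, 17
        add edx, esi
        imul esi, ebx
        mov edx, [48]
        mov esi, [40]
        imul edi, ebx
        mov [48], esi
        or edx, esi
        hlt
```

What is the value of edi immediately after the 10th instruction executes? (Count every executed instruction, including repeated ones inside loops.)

306

mov ebx, 9 → ebx=9
mov edi, 34 → edi=34
mov esi, 10 → esi=10
mov ecx, 40 → ecx=40
mov edx, 17 → edx=17
add edx, esi → edx=17+10=27
imul esi, ebx → esi=10*9=90
mov edx, [48] → edx=M[48]=44
mov esi, [40] → esi=M[40]=10
imul edi, ebx → edi=34*9=306
After step 10: edi = 306.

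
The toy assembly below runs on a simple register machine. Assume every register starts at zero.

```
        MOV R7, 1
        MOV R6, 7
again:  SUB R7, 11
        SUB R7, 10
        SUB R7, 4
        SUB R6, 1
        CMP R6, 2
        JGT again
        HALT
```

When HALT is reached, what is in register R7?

-124

after MOV R7, 1: R7=1
after MOV R6, 7: R6=7
after SUB R7, 11: R7=1-11=-10
after SUB R7, 10: R7=(-10)-10=-20
after SUB R7, 4: R7=(-20)-4=-24
after SUB R6, 1: R6=7-1=6
CMP R6, 2  (cmp 6,2)
JGT again: taken
after SUB R7, 11: R7=(-24)-11=-35
after SUB R7, 10: R7=(-35)-10=-45
after SUB R7, 4: R7=(-45)-4=-49
after SUB R6, 1: R6=6-1=5
CMP R6, 2  (cmp 5,2)
JGT again: taken
after SUB R7, 11: R7=(-49)-11=-60
after SUB R7, 10: R7=(-60)-10=-70
after SUB R7, 4: R7=(-70)-4=-74
after SUB R6, 1: R6=5-1=4
CMP R6, 2  (cmp 4,2)
JGT again: taken
after SUB R7, 11: R7=(-74)-11=-85
after SUB R7, 10: R7=(-85)-10=-95
after SUB R7, 4: R7=(-95)-4=-99
after SUB R6, 1: R6=4-1=3
CMP R6, 2  (cmp 3,2)
JGT again: taken
after SUB R7, 11: R7=(-99)-11=-110
after SUB R7, 10: R7=(-110)-10=-120
after SUB R7, 4: R7=(-120)-4=-124
after SUB R6, 1: R6=3-1=2
CMP R6, 2  (cmp 2,2)
JGT again: not taken
halt.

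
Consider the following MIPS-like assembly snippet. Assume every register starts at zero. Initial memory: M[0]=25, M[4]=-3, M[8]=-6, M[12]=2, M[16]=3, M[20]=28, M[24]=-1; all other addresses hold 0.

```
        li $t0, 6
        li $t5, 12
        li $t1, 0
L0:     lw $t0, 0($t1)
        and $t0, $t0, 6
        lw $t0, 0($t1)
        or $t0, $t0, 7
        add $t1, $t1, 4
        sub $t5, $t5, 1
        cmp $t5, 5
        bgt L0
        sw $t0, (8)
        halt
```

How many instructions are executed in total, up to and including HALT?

li $t0, 6 → $t0=6
li $t5, 12 → $t5=12
li $t1, 0 → $t1=0
lw $t0, 0($t1) → $t0=M[0]=25
and $t0, $t0, 6 → $t0=25&6=0
lw $t0, 0($t1) → $t0=M[0]=25
or $t0, $t0, 7 → $t0=25|7=31
add $t1, $t1, 4 → $t1=0+4=4
sub $t5, $t5, 1 → $t5=12-1=11
cmp $t5, 5  (cmp 11,5)
bgt L0: taken
lw $t0, 0($t1) → $t0=M[4]=-3
and $t0, $t0, 6 → $t0=(-3)&6=4
lw $t0, 0($t1) → $t0=M[4]=-3
or $t0, $t0, 7 → $t0=(-3)|7=-1
add $t1, $t1, 4 → $t1=4+4=8
sub $t5, $t5, 1 → $t5=11-1=10
cmp $t5, 5  (cmp 10,5)
bgt L0: taken
lw $t0, 0($t1) → $t0=M[8]=-6
and $t0, $t0, 6 → $t0=(-6)&6=2
lw $t0, 0($t1) → $t0=M[8]=-6
or $t0, $t0, 7 → $t0=(-6)|7=-1
add $t1, $t1, 4 → $t1=8+4=12
sub $t5, $t5, 1 → $t5=10-1=9
cmp $t5, 5  (cmp 9,5)
bgt L0: taken
lw $t0, 0($t1) → $t0=M[12]=2
and $t0, $t0, 6 → $t0=2&6=2
lw $t0, 0($t1) → $t0=M[12]=2
or $t0, $t0, 7 → $t0=2|7=7
add $t1, $t1, 4 → $t1=12+4=16
sub $t5, $t5, 1 → $t5=9-1=8
cmp $t5, 5  (cmp 8,5)
bgt L0: taken
lw $t0, 0($t1) → $t0=M[16]=3
and $t0, $t0, 6 → $t0=3&6=2
lw $t0, 0($t1) → $t0=M[16]=3
or $t0, $t0, 7 → $t0=3|7=7
add $t1, $t1, 4 → $t1=16+4=20
sub $t5, $t5, 1 → $t5=8-1=7
cmp $t5, 5  (cmp 7,5)
bgt L0: taken
lw $t0, 0($t1) → $t0=M[20]=28
and $t0, $t0, 6 → $t0=28&6=4
lw $t0, 0($t1) → $t0=M[20]=28
or $t0, $t0, 7 → $t0=28|7=31
add $t1, $t1, 4 → $t1=20+4=24
sub $t5, $t5, 1 → $t5=7-1=6
cmp $t5, 5  (cmp 6,5)
bgt L0: taken
lw $t0, 0($t1) → $t0=M[24]=-1
and $t0, $t0, 6 → $t0=(-1)&6=6
lw $t0, 0($t1) → $t0=M[24]=-1
or $t0, $t0, 7 → $t0=(-1)|7=-1
add $t1, $t1, 4 → $t1=24+4=28
sub $t5, $t5, 1 → $t5=6-1=5
cmp $t5, 5  (cmp 5,5)
bgt L0: not taken
sw $t0, (8) → M[8]=-1
halt.
Total executed instructions: 61.

61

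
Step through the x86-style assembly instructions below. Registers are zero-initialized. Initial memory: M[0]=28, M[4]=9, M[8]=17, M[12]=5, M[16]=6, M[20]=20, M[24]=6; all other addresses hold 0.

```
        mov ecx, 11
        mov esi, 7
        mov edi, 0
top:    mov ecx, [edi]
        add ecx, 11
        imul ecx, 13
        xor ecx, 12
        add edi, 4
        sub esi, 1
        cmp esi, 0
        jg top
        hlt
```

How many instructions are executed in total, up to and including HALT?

mov ecx, 11 → ecx=11
mov esi, 7 → esi=7
mov edi, 0 → edi=0
mov ecx, [edi] → ecx=M[0]=28
add ecx, 11 → ecx=28+11=39
imul ecx, 13 → ecx=39*13=507
xor ecx, 12 → ecx=507^12=503
add edi, 4 → edi=0+4=4
sub esi, 1 → esi=7-1=6
cmp esi, 0  (cmp 6,0)
jg top: taken
mov ecx, [edi] → ecx=M[4]=9
add ecx, 11 → ecx=9+11=20
imul ecx, 13 → ecx=20*13=260
xor ecx, 12 → ecx=260^12=264
add edi, 4 → edi=4+4=8
sub esi, 1 → esi=6-1=5
cmp esi, 0  (cmp 5,0)
jg top: taken
mov ecx, [edi] → ecx=M[8]=17
add ecx, 11 → ecx=17+11=28
imul ecx, 13 → ecx=28*13=364
xor ecx, 12 → ecx=364^12=352
add edi, 4 → edi=8+4=12
sub esi, 1 → esi=5-1=4
cmp esi, 0  (cmp 4,0)
jg top: taken
mov ecx, [edi] → ecx=M[12]=5
add ecx, 11 → ecx=5+11=16
imul ecx, 13 → ecx=16*13=208
xor ecx, 12 → ecx=208^12=220
add edi, 4 → edi=12+4=16
sub esi, 1 → esi=4-1=3
cmp esi, 0  (cmp 3,0)
jg top: taken
mov ecx, [edi] → ecx=M[16]=6
add ecx, 11 → ecx=6+11=17
imul ecx, 13 → ecx=17*13=221
xor ecx, 12 → ecx=221^12=209
add edi, 4 → edi=16+4=20
sub esi, 1 → esi=3-1=2
cmp esi, 0  (cmp 2,0)
jg top: taken
mov ecx, [edi] → ecx=M[20]=20
add ecx, 11 → ecx=20+11=31
imul ecx, 13 → ecx=31*13=403
xor ecx, 12 → ecx=403^12=415
add edi, 4 → edi=20+4=24
sub esi, 1 → esi=2-1=1
cmp esi, 0  (cmp 1,0)
jg top: taken
mov ecx, [edi] → ecx=M[24]=6
add ecx, 11 → ecx=6+11=17
imul ecx, 13 → ecx=17*13=221
xor ecx, 12 → ecx=221^12=209
add edi, 4 → edi=24+4=28
sub esi, 1 → esi=1-1=0
cmp esi, 0  (cmp 0,0)
jg top: not taken
halt.
Total executed instructions: 60.

60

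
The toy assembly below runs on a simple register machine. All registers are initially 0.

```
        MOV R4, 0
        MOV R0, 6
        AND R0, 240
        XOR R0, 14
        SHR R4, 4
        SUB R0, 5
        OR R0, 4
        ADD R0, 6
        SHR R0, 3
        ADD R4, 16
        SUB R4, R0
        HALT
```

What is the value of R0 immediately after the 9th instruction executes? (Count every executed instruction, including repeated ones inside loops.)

2

after MOV R4, 0: R4=0
after MOV R0, 6: R0=6
after AND R0, 240: R0=6&240=0
after XOR R0, 14: R0=0^14=14
after SHR R4, 4: R4=0>>4=0
after SUB R0, 5: R0=14-5=9
after OR R0, 4: R0=9|4=13
after ADD R0, 6: R0=13+6=19
after SHR R0, 3: R0=19>>3=2
After step 9: R0 = 2.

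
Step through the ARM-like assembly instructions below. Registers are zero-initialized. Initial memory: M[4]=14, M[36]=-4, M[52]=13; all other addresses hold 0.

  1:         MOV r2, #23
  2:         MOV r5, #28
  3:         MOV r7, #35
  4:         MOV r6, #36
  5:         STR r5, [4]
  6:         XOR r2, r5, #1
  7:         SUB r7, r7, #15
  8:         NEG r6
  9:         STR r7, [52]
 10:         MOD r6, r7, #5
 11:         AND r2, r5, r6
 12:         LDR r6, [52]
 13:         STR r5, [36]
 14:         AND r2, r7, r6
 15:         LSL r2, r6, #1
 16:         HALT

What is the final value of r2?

40

r2=23
r5=28
r7=35
r6=36
STR r5, [4] → M[4]=28
r2=28^1=29
r7=35-15=20
r6=-(36)=-36
STR r7, [52] → M[52]=20
r6=20%5=0
r2=28&0=0
r6=M[52]=20
STR r5, [36] → M[36]=28
r2=20&20=20
r2=20<<1=40
halt.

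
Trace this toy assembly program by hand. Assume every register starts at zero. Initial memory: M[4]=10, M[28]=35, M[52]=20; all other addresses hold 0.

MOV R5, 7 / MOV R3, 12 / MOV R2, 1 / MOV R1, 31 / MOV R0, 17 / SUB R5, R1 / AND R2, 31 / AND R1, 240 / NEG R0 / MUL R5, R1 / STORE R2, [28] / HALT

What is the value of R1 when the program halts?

16

after MOV R5, 7: R5=7
after MOV R3, 12: R3=12
after MOV R2, 1: R2=1
after MOV R1, 31: R1=31
after MOV R0, 17: R0=17
after SUB R5, R1: R5=7-31=-24
after AND R2, 31: R2=1&31=1
after AND R1, 240: R1=31&240=16
after NEG R0: R0=-(17)=-17
after MUL R5, R1: R5=(-24)*16=-384
STORE R2, [28] → M[28]=1
halt.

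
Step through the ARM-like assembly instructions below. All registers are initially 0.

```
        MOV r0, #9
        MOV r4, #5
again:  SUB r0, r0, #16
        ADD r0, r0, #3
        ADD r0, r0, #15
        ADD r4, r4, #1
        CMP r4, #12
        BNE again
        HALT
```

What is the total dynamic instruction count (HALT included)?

45

r0=9
r4=5
r0=9-16=-7
r0=(-7)+3=-4
r0=(-4)+15=11
r4=5+1=6
CMP r4, #12  (cmp 6,12)
BNE again: taken
r0=11-16=-5
r0=(-5)+3=-2
r0=(-2)+15=13
r4=6+1=7
CMP r4, #12  (cmp 7,12)
BNE again: taken
r0=13-16=-3
r0=(-3)+3=0
r0=0+15=15
r4=7+1=8
CMP r4, #12  (cmp 8,12)
BNE again: taken
r0=15-16=-1
r0=(-1)+3=2
r0=2+15=17
r4=8+1=9
CMP r4, #12  (cmp 9,12)
BNE again: taken
r0=17-16=1
r0=1+3=4
r0=4+15=19
r4=9+1=10
CMP r4, #12  (cmp 10,12)
BNE again: taken
r0=19-16=3
r0=3+3=6
r0=6+15=21
r4=10+1=11
CMP r4, #12  (cmp 11,12)
BNE again: taken
r0=21-16=5
r0=5+3=8
r0=8+15=23
r4=11+1=12
CMP r4, #12  (cmp 12,12)
BNE again: not taken
halt.
Total executed instructions: 45.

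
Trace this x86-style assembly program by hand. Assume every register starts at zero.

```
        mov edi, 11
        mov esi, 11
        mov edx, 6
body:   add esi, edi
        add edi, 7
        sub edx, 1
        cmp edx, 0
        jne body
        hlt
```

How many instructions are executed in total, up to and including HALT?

34

mov edi, 11 → edi=11
mov esi, 11 → esi=11
mov edx, 6 → edx=6
add esi, edi → esi=11+11=22
add edi, 7 → edi=11+7=18
sub edx, 1 → edx=6-1=5
cmp edx, 0  (cmp 5,0)
jne body: taken
add esi, edi → esi=22+18=40
add edi, 7 → edi=18+7=25
sub edx, 1 → edx=5-1=4
cmp edx, 0  (cmp 4,0)
jne body: taken
add esi, edi → esi=40+25=65
add edi, 7 → edi=25+7=32
sub edx, 1 → edx=4-1=3
cmp edx, 0  (cmp 3,0)
jne body: taken
add esi, edi → esi=65+32=97
add edi, 7 → edi=32+7=39
sub edx, 1 → edx=3-1=2
cmp edx, 0  (cmp 2,0)
jne body: taken
add esi, edi → esi=97+39=136
add edi, 7 → edi=39+7=46
sub edx, 1 → edx=2-1=1
cmp edx, 0  (cmp 1,0)
jne body: taken
add esi, edi → esi=136+46=182
add edi, 7 → edi=46+7=53
sub edx, 1 → edx=1-1=0
cmp edx, 0  (cmp 0,0)
jne body: not taken
halt.
Total executed instructions: 34.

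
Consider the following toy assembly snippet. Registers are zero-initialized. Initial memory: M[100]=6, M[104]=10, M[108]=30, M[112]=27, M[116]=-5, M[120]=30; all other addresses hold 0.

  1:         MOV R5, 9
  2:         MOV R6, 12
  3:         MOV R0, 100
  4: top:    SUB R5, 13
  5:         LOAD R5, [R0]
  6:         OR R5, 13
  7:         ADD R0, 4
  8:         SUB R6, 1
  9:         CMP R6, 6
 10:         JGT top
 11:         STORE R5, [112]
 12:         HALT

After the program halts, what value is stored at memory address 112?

31

R5=9
R6=12
R0=100
R5=9-13=-4
R5=M[100]=6
R5=6|13=15
R0=100+4=104
R6=12-1=11
CMP R6, 6  (cmp 11,6)
JGT top: taken
R5=15-13=2
R5=M[104]=10
R5=10|13=15
R0=104+4=108
R6=11-1=10
CMP R6, 6  (cmp 10,6)
JGT top: taken
R5=15-13=2
R5=M[108]=30
R5=30|13=31
R0=108+4=112
R6=10-1=9
CMP R6, 6  (cmp 9,6)
JGT top: taken
R5=31-13=18
R5=M[112]=27
R5=27|13=31
R0=112+4=116
R6=9-1=8
CMP R6, 6  (cmp 8,6)
JGT top: taken
R5=31-13=18
R5=M[116]=-5
R5=(-5)|13=-1
R0=116+4=120
R6=8-1=7
CMP R6, 6  (cmp 7,6)
JGT top: taken
R5=(-1)-13=-14
R5=M[120]=30
R5=30|13=31
R0=120+4=124
R6=7-1=6
CMP R6, 6  (cmp 6,6)
JGT top: not taken
STORE R5, [112] → M[112]=31
halt.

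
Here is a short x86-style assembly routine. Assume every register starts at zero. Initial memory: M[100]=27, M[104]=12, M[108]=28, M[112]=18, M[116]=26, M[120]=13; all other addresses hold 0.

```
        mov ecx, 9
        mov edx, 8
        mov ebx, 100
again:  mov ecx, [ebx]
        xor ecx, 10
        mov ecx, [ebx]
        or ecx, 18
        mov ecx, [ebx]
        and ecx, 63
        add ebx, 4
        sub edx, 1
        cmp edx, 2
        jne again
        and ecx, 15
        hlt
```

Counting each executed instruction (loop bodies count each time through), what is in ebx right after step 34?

112

after mov ecx, 9: ecx=9
after mov edx, 8: edx=8
after mov ebx, 100: ebx=100
after mov ecx, [ebx]: ecx=M[100]=27
after xor ecx, 10: ecx=27^10=17
after mov ecx, [ebx]: ecx=M[100]=27
after or ecx, 18: ecx=27|18=27
after mov ecx, [ebx]: ecx=M[100]=27
after and ecx, 63: ecx=27&63=27
after add ebx, 4: ebx=100+4=104
after sub edx, 1: edx=8-1=7
cmp edx, 2  (cmp 7,2)
jne again: taken
after mov ecx, [ebx]: ecx=M[104]=12
after xor ecx, 10: ecx=12^10=6
after mov ecx, [ebx]: ecx=M[104]=12
after or ecx, 18: ecx=12|18=30
after mov ecx, [ebx]: ecx=M[104]=12
after and ecx, 63: ecx=12&63=12
after add ebx, 4: ebx=104+4=108
after sub edx, 1: edx=7-1=6
cmp edx, 2  (cmp 6,2)
jne again: taken
after mov ecx, [ebx]: ecx=M[108]=28
after xor ecx, 10: ecx=28^10=22
after mov ecx, [ebx]: ecx=M[108]=28
after or ecx, 18: ecx=28|18=30
after mov ecx, [ebx]: ecx=M[108]=28
after and ecx, 63: ecx=28&63=28
after add ebx, 4: ebx=108+4=112
after sub edx, 1: edx=6-1=5
cmp edx, 2  (cmp 5,2)
jne again: taken
after mov ecx, [ebx]: ecx=M[112]=18
After step 34: ebx = 112.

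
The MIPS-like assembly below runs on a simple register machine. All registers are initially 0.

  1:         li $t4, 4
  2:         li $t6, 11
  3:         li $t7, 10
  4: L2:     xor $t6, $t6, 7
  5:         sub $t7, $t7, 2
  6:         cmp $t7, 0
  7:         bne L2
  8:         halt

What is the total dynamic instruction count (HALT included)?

24

$t4=4
$t6=11
$t7=10
$t6=11^7=12
$t7=10-2=8
cmp $t7, 0  (cmp 8,0)
bne L2: taken
$t6=12^7=11
$t7=8-2=6
cmp $t7, 0  (cmp 6,0)
bne L2: taken
$t6=11^7=12
$t7=6-2=4
cmp $t7, 0  (cmp 4,0)
bne L2: taken
$t6=12^7=11
$t7=4-2=2
cmp $t7, 0  (cmp 2,0)
bne L2: taken
$t6=11^7=12
$t7=2-2=0
cmp $t7, 0  (cmp 0,0)
bne L2: not taken
halt.
Total executed instructions: 24.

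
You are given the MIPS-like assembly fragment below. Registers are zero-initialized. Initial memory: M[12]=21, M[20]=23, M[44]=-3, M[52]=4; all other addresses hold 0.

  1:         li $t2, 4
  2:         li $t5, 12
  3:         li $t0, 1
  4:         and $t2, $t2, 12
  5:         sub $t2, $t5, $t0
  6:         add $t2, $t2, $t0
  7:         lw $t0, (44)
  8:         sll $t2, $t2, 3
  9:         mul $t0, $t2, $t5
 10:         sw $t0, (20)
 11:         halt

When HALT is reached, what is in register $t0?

li $t2, 4 → $t2=4
li $t5, 12 → $t5=12
li $t0, 1 → $t0=1
and $t2, $t2, 12 → $t2=4&12=4
sub $t2, $t5, $t0 → $t2=12-1=11
add $t2, $t2, $t0 → $t2=11+1=12
lw $t0, (44) → $t0=M[44]=-3
sll $t2, $t2, 3 → $t2=12<<3=96
mul $t0, $t2, $t5 → $t0=96*12=1152
sw $t0, (20) → M[20]=1152
halt.

1152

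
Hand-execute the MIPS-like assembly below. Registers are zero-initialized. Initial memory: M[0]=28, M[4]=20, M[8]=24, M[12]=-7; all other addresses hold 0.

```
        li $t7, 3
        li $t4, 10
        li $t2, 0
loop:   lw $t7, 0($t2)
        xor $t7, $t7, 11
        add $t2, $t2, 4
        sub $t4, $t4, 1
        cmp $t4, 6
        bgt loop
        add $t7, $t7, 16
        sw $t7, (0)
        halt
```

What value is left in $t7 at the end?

$t7=3
$t4=10
$t2=0
$t7=M[0]=28
$t7=28^11=23
$t2=0+4=4
$t4=10-1=9
cmp $t4, 6  (cmp 9,6)
bgt loop: taken
$t7=M[4]=20
$t7=20^11=31
$t2=4+4=8
$t4=9-1=8
cmp $t4, 6  (cmp 8,6)
bgt loop: taken
$t7=M[8]=24
$t7=24^11=19
$t2=8+4=12
$t4=8-1=7
cmp $t4, 6  (cmp 7,6)
bgt loop: taken
$t7=M[12]=-7
$t7=(-7)^11=-14
$t2=12+4=16
$t4=7-1=6
cmp $t4, 6  (cmp 6,6)
bgt loop: not taken
$t7=(-14)+16=2
sw $t7, (0) → M[0]=2
halt.

2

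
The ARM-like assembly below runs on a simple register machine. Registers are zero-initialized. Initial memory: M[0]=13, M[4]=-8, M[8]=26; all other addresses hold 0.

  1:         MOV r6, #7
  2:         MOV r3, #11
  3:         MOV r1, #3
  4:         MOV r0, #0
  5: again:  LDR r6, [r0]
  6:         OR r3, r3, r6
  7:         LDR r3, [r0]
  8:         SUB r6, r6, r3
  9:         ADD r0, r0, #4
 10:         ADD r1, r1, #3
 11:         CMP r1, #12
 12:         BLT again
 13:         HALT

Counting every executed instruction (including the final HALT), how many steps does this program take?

MOV r6, #7 → r6=7
MOV r3, #11 → r3=11
MOV r1, #3 → r1=3
MOV r0, #0 → r0=0
LDR r6, [r0] → r6=M[0]=13
OR r3, r3, r6 → r3=11|13=15
LDR r3, [r0] → r3=M[0]=13
SUB r6, r6, r3 → r6=13-13=0
ADD r0, r0, #4 → r0=0+4=4
ADD r1, r1, #3 → r1=3+3=6
CMP r1, #12  (cmp 6,12)
BLT again: taken
LDR r6, [r0] → r6=M[4]=-8
OR r3, r3, r6 → r3=13|(-8)=-3
LDR r3, [r0] → r3=M[4]=-8
SUB r6, r6, r3 → r6=(-8)-(-8)=0
ADD r0, r0, #4 → r0=4+4=8
ADD r1, r1, #3 → r1=6+3=9
CMP r1, #12  (cmp 9,12)
BLT again: taken
LDR r6, [r0] → r6=M[8]=26
OR r3, r3, r6 → r3=(-8)|26=-6
LDR r3, [r0] → r3=M[8]=26
SUB r6, r6, r3 → r6=26-26=0
ADD r0, r0, #4 → r0=8+4=12
ADD r1, r1, #3 → r1=9+3=12
CMP r1, #12  (cmp 12,12)
BLT again: not taken
halt.
Total executed instructions: 29.

29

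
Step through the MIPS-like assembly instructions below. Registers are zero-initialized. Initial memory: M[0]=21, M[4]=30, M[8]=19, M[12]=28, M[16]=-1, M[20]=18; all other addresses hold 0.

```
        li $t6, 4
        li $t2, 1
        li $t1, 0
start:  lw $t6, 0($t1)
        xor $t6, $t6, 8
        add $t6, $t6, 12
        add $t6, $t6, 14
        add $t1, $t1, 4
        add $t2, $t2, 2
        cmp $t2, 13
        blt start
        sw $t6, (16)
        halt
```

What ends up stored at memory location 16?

52

$t6=4
$t2=1
$t1=0
$t6=M[0]=21
$t6=21^8=29
$t6=29+12=41
$t6=41+14=55
$t1=0+4=4
$t2=1+2=3
cmp $t2, 13  (cmp 3,13)
blt start: taken
$t6=M[4]=30
$t6=30^8=22
$t6=22+12=34
$t6=34+14=48
$t1=4+4=8
$t2=3+2=5
cmp $t2, 13  (cmp 5,13)
blt start: taken
$t6=M[8]=19
$t6=19^8=27
$t6=27+12=39
$t6=39+14=53
$t1=8+4=12
$t2=5+2=7
cmp $t2, 13  (cmp 7,13)
blt start: taken
$t6=M[12]=28
$t6=28^8=20
$t6=20+12=32
$t6=32+14=46
$t1=12+4=16
$t2=7+2=9
cmp $t2, 13  (cmp 9,13)
blt start: taken
$t6=M[16]=-1
$t6=(-1)^8=-9
$t6=(-9)+12=3
$t6=3+14=17
$t1=16+4=20
$t2=9+2=11
cmp $t2, 13  (cmp 11,13)
blt start: taken
$t6=M[20]=18
$t6=18^8=26
$t6=26+12=38
$t6=38+14=52
$t1=20+4=24
$t2=11+2=13
cmp $t2, 13  (cmp 13,13)
blt start: not taken
sw $t6, (16) → M[16]=52
halt.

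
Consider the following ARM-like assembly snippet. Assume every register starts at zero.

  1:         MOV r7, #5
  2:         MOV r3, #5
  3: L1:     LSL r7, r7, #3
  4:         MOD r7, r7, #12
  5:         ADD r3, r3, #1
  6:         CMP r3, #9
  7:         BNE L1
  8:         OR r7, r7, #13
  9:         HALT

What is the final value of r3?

MOV r7, #5 → r7=5
MOV r3, #5 → r3=5
LSL r7, r7, #3 → r7=5<<3=40
MOD r7, r7, #12 → r7=40%12=4
ADD r3, r3, #1 → r3=5+1=6
CMP r3, #9  (cmp 6,9)
BNE L1: taken
LSL r7, r7, #3 → r7=4<<3=32
MOD r7, r7, #12 → r7=32%12=8
ADD r3, r3, #1 → r3=6+1=7
CMP r3, #9  (cmp 7,9)
BNE L1: taken
LSL r7, r7, #3 → r7=8<<3=64
MOD r7, r7, #12 → r7=64%12=4
ADD r3, r3, #1 → r3=7+1=8
CMP r3, #9  (cmp 8,9)
BNE L1: taken
LSL r7, r7, #3 → r7=4<<3=32
MOD r7, r7, #12 → r7=32%12=8
ADD r3, r3, #1 → r3=8+1=9
CMP r3, #9  (cmp 9,9)
BNE L1: not taken
OR r7, r7, #13 → r7=8|13=13
halt.

9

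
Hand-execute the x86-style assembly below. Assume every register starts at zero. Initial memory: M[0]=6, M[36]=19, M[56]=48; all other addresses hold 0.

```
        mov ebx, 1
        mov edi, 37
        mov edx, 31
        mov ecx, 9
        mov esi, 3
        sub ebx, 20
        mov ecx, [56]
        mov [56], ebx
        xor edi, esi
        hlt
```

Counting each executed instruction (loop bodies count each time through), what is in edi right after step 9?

38

after mov ebx, 1: ebx=1
after mov edi, 37: edi=37
after mov edx, 31: edx=31
after mov ecx, 9: ecx=9
after mov esi, 3: esi=3
after sub ebx, 20: ebx=1-20=-19
after mov ecx, [56]: ecx=M[56]=48
mov [56], ebx → M[56]=-19
after xor edi, esi: edi=37^3=38
After step 9: edi = 38.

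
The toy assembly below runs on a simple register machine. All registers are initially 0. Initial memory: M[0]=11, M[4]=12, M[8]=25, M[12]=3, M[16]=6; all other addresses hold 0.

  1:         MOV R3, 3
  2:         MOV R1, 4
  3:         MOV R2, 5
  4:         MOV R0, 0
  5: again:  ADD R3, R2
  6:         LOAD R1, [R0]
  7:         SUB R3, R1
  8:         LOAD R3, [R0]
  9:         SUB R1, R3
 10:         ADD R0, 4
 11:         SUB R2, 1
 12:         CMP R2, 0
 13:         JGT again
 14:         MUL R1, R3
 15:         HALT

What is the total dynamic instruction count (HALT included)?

MOV R3, 3 → R3=3
MOV R1, 4 → R1=4
MOV R2, 5 → R2=5
MOV R0, 0 → R0=0
ADD R3, R2 → R3=3+5=8
LOAD R1, [R0] → R1=M[0]=11
SUB R3, R1 → R3=8-11=-3
LOAD R3, [R0] → R3=M[0]=11
SUB R1, R3 → R1=11-11=0
ADD R0, 4 → R0=0+4=4
SUB R2, 1 → R2=5-1=4
CMP R2, 0  (cmp 4,0)
JGT again: taken
ADD R3, R2 → R3=11+4=15
LOAD R1, [R0] → R1=M[4]=12
SUB R3, R1 → R3=15-12=3
LOAD R3, [R0] → R3=M[4]=12
SUB R1, R3 → R1=12-12=0
ADD R0, 4 → R0=4+4=8
SUB R2, 1 → R2=4-1=3
CMP R2, 0  (cmp 3,0)
JGT again: taken
ADD R3, R2 → R3=12+3=15
LOAD R1, [R0] → R1=M[8]=25
SUB R3, R1 → R3=15-25=-10
LOAD R3, [R0] → R3=M[8]=25
SUB R1, R3 → R1=25-25=0
ADD R0, 4 → R0=8+4=12
SUB R2, 1 → R2=3-1=2
CMP R2, 0  (cmp 2,0)
JGT again: taken
ADD R3, R2 → R3=25+2=27
LOAD R1, [R0] → R1=M[12]=3
SUB R3, R1 → R3=27-3=24
LOAD R3, [R0] → R3=M[12]=3
SUB R1, R3 → R1=3-3=0
ADD R0, 4 → R0=12+4=16
SUB R2, 1 → R2=2-1=1
CMP R2, 0  (cmp 1,0)
JGT again: taken
ADD R3, R2 → R3=3+1=4
LOAD R1, [R0] → R1=M[16]=6
SUB R3, R1 → R3=4-6=-2
LOAD R3, [R0] → R3=M[16]=6
SUB R1, R3 → R1=6-6=0
ADD R0, 4 → R0=16+4=20
SUB R2, 1 → R2=1-1=0
CMP R2, 0  (cmp 0,0)
JGT again: not taken
MUL R1, R3 → R1=0*6=0
halt.
Total executed instructions: 51.

51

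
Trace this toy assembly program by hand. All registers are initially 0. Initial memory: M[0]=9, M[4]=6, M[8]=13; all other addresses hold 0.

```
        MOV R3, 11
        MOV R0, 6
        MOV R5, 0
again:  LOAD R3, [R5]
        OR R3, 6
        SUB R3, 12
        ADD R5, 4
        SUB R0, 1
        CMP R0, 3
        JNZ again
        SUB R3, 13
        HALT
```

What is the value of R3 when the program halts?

R3=11
R0=6
R5=0
R3=M[0]=9
R3=9|6=15
R3=15-12=3
R5=0+4=4
R0=6-1=5
CMP R0, 3  (cmp 5,3)
JNZ again: taken
R3=M[4]=6
R3=6|6=6
R3=6-12=-6
R5=4+4=8
R0=5-1=4
CMP R0, 3  (cmp 4,3)
JNZ again: taken
R3=M[8]=13
R3=13|6=15
R3=15-12=3
R5=8+4=12
R0=4-1=3
CMP R0, 3  (cmp 3,3)
JNZ again: not taken
R3=3-13=-10
halt.

-10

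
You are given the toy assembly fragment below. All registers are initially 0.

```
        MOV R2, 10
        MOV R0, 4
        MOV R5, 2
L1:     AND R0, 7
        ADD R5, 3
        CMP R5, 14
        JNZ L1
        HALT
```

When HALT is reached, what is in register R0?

4

MOV R2, 10 → R2=10
MOV R0, 4 → R0=4
MOV R5, 2 → R5=2
AND R0, 7 → R0=4&7=4
ADD R5, 3 → R5=2+3=5
CMP R5, 14  (cmp 5,14)
JNZ L1: taken
AND R0, 7 → R0=4&7=4
ADD R5, 3 → R5=5+3=8
CMP R5, 14  (cmp 8,14)
JNZ L1: taken
AND R0, 7 → R0=4&7=4
ADD R5, 3 → R5=8+3=11
CMP R5, 14  (cmp 11,14)
JNZ L1: taken
AND R0, 7 → R0=4&7=4
ADD R5, 3 → R5=11+3=14
CMP R5, 14  (cmp 14,14)
JNZ L1: not taken
halt.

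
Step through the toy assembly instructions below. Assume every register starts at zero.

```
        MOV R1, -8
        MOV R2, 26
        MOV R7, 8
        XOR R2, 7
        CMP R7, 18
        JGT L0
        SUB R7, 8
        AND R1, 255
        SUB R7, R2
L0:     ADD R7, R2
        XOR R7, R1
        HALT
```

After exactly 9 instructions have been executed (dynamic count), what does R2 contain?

R1=-8
R2=26
R7=8
R2=26^7=29
CMP R7, 18  (cmp 8,18)
JGT L0: not taken
R7=8-8=0
R1=(-8)&255=248
R7=0-29=-29
After step 9: R2 = 29.

29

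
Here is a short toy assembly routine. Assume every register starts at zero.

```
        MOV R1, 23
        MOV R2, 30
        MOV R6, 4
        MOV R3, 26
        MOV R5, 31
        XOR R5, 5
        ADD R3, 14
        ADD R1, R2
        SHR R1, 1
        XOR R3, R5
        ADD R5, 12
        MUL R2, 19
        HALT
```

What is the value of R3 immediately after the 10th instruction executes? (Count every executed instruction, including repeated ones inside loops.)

50

after MOV R1, 23: R1=23
after MOV R2, 30: R2=30
after MOV R6, 4: R6=4
after MOV R3, 26: R3=26
after MOV R5, 31: R5=31
after XOR R5, 5: R5=31^5=26
after ADD R3, 14: R3=26+14=40
after ADD R1, R2: R1=23+30=53
after SHR R1, 1: R1=53>>1=26
after XOR R3, R5: R3=40^26=50
After step 10: R3 = 50.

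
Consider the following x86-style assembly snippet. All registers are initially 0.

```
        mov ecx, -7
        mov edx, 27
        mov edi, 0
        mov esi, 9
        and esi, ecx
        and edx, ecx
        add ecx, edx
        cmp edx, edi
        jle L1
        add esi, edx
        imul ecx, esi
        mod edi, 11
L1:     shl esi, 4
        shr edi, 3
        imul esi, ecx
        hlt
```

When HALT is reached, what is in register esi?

332928

mov ecx, -7 → ecx=-7
mov edx, 27 → edx=27
mov edi, 0 → edi=0
mov esi, 9 → esi=9
and esi, ecx → esi=9&(-7)=9
and edx, ecx → edx=27&(-7)=25
add ecx, edx → ecx=(-7)+25=18
cmp edx, edi  (cmp 25,0)
jle L1: not taken
add esi, edx → esi=9+25=34
imul ecx, esi → ecx=18*34=612
mod edi, 11 → edi=0%11=0
shl esi, 4 → esi=34<<4=544
shr edi, 3 → edi=0>>3=0
imul esi, ecx → esi=544*612=332928
halt.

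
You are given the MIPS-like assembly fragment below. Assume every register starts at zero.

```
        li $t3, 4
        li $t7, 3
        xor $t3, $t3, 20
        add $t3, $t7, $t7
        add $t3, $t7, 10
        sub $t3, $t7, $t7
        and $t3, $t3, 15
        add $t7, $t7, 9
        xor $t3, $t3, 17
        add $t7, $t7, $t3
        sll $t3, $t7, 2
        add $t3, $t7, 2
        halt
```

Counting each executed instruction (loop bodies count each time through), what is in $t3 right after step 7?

li $t3, 4 → $t3=4
li $t7, 3 → $t7=3
xor $t3, $t3, 20 → $t3=4^20=16
add $t3, $t7, $t7 → $t3=3+3=6
add $t3, $t7, 10 → $t3=3+10=13
sub $t3, $t7, $t7 → $t3=3-3=0
and $t3, $t3, 15 → $t3=0&15=0
After step 7: $t3 = 0.

0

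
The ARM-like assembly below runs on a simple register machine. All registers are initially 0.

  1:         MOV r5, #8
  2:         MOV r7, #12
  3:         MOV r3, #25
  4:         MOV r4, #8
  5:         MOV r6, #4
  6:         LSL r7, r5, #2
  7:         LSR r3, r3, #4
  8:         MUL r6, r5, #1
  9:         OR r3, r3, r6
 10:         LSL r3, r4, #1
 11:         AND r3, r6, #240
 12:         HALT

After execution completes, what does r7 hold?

MOV r5, #8 → r5=8
MOV r7, #12 → r7=12
MOV r3, #25 → r3=25
MOV r4, #8 → r4=8
MOV r6, #4 → r6=4
LSL r7, r5, #2 → r7=8<<2=32
LSR r3, r3, #4 → r3=25>>4=1
MUL r6, r5, #1 → r6=8*1=8
OR r3, r3, r6 → r3=1|8=9
LSL r3, r4, #1 → r3=8<<1=16
AND r3, r6, #240 → r3=8&240=0
halt.

32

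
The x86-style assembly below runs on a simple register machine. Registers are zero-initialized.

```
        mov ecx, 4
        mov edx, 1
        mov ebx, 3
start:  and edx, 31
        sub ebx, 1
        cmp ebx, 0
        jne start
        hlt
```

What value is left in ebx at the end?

ecx=4
edx=1
ebx=3
edx=1&31=1
ebx=3-1=2
cmp ebx, 0  (cmp 2,0)
jne start: taken
edx=1&31=1
ebx=2-1=1
cmp ebx, 0  (cmp 1,0)
jne start: taken
edx=1&31=1
ebx=1-1=0
cmp ebx, 0  (cmp 0,0)
jne start: not taken
halt.

0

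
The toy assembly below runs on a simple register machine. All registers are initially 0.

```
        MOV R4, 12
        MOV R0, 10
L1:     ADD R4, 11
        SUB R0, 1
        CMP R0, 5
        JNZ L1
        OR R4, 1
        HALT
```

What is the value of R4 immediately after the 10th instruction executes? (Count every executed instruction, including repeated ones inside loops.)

34

R4=12
R0=10
R4=12+11=23
R0=10-1=9
CMP R0, 5  (cmp 9,5)
JNZ L1: taken
R4=23+11=34
R0=9-1=8
CMP R0, 5  (cmp 8,5)
JNZ L1: taken
After step 10: R4 = 34.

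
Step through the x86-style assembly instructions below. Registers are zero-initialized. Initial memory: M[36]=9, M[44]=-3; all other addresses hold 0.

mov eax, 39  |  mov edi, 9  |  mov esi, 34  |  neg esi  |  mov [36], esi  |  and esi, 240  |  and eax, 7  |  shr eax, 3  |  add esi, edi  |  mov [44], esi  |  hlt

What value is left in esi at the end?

eax=39
edi=9
esi=34
esi=-(34)=-34
mov [36], esi → M[36]=-34
esi=(-34)&240=208
eax=39&7=7
eax=7>>3=0
esi=208+9=217
mov [44], esi → M[44]=217
halt.

217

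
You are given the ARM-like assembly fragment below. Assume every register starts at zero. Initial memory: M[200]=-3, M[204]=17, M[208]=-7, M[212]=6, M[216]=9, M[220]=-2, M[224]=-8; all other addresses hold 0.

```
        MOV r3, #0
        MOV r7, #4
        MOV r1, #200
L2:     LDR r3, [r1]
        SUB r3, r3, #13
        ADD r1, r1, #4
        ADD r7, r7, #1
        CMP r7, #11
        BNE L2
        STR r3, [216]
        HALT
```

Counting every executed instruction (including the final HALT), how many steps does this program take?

after MOV r3, #0: r3=0
after MOV r7, #4: r7=4
after MOV r1, #200: r1=200
after LDR r3, [r1]: r3=M[200]=-3
after SUB r3, r3, #13: r3=(-3)-13=-16
after ADD r1, r1, #4: r1=200+4=204
after ADD r7, r7, #1: r7=4+1=5
CMP r7, #11  (cmp 5,11)
BNE L2: taken
after LDR r3, [r1]: r3=M[204]=17
after SUB r3, r3, #13: r3=17-13=4
after ADD r1, r1, #4: r1=204+4=208
after ADD r7, r7, #1: r7=5+1=6
CMP r7, #11  (cmp 6,11)
BNE L2: taken
after LDR r3, [r1]: r3=M[208]=-7
after SUB r3, r3, #13: r3=(-7)-13=-20
after ADD r1, r1, #4: r1=208+4=212
after ADD r7, r7, #1: r7=6+1=7
CMP r7, #11  (cmp 7,11)
BNE L2: taken
after LDR r3, [r1]: r3=M[212]=6
after SUB r3, r3, #13: r3=6-13=-7
after ADD r1, r1, #4: r1=212+4=216
after ADD r7, r7, #1: r7=7+1=8
CMP r7, #11  (cmp 8,11)
BNE L2: taken
after LDR r3, [r1]: r3=M[216]=9
after SUB r3, r3, #13: r3=9-13=-4
after ADD r1, r1, #4: r1=216+4=220
after ADD r7, r7, #1: r7=8+1=9
CMP r7, #11  (cmp 9,11)
BNE L2: taken
after LDR r3, [r1]: r3=M[220]=-2
after SUB r3, r3, #13: r3=(-2)-13=-15
after ADD r1, r1, #4: r1=220+4=224
after ADD r7, r7, #1: r7=9+1=10
CMP r7, #11  (cmp 10,11)
BNE L2: taken
after LDR r3, [r1]: r3=M[224]=-8
after SUB r3, r3, #13: r3=(-8)-13=-21
after ADD r1, r1, #4: r1=224+4=228
after ADD r7, r7, #1: r7=10+1=11
CMP r7, #11  (cmp 11,11)
BNE L2: not taken
STR r3, [216] → M[216]=-21
halt.
Total executed instructions: 47.

47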